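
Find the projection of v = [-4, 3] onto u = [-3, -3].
[-1/2, -1/2]

The projection of v onto u is proj_u(v) = ((v·u) / (u·u)) · u.
v·u = (-4)*(-3) + (3)*(-3) = 3.
u·u = (-3)*(-3) + (-3)*(-3) = 18.
coefficient = 3 / 18 = 1/6.
proj_u(v) = 1/6 · [-3, -3] = [-1/2, -1/2].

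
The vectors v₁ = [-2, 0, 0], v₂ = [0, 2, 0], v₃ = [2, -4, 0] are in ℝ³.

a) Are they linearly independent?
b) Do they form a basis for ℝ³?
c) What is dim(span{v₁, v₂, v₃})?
Not independent, not a basis, dim(span) = 2

Check whether v₃ can be written as a linear combination of v₁ and v₂.
v₃ = (-1)·v₁ + (-2)·v₂ = [2, -4, 0], so the three vectors are linearly dependent.
Thus they do not form a basis for ℝ³, and dim(span{v₁, v₂, v₃}) = 2 (spanned by v₁ and v₂).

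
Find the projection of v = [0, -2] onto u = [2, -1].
[4/5, -2/5]

The projection of v onto u is proj_u(v) = ((v·u) / (u·u)) · u.
v·u = (0)*(2) + (-2)*(-1) = 2.
u·u = (2)*(2) + (-1)*(-1) = 5.
coefficient = 2 / 5 = 2/5.
proj_u(v) = 2/5 · [2, -1] = [4/5, -2/5].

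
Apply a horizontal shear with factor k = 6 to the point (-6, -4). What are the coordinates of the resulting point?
(-30, -4)

Shear matrix for horizontal shear with factor k = 6:
[[1, 6], [0, 1]]
Result: (-6, -4) → (-30, -4)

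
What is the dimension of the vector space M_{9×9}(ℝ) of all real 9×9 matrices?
Dimension = 81

A real 9×9 matrix is determined by its 9·9 = 81 independent entries.
A standard basis is {E_ij : 1 ≤ i ≤ 9, 1 ≤ j ≤ 9}, where E_ij has a 1 in position (i, j) and 0 elsewhere — there are 81 such matrices, and they are linearly independent and span M_{9×9}(ℝ).
Therefore dim(M_{9×9}(ℝ)) = 81.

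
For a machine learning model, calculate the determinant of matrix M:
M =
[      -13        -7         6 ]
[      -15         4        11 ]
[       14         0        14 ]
det(M) = -3612

Expand along row 0 (cofactor expansion): det(M) = a*(e*i - f*h) - b*(d*i - f*g) + c*(d*h - e*g), where the 3×3 is [[a, b, c], [d, e, f], [g, h, i]].
Minor M_00 = (4)*(14) - (11)*(0) = 56 - 0 = 56.
Minor M_01 = (-15)*(14) - (11)*(14) = -210 - 154 = -364.
Minor M_02 = (-15)*(0) - (4)*(14) = 0 - 56 = -56.
det(M) = (-13)*(56) - (-7)*(-364) + (6)*(-56) = -728 - 2548 - 336 = -3612.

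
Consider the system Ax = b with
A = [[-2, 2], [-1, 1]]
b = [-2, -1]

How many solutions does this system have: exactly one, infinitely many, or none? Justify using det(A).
Infinitely many solutions

det(A) = (-2)*(1) - (2)*(-1) = 0, so A is singular (column 2 is -1 times column 1).
b = [-2, -1] = 1 * column 1 of A, so b lies in the column space of A.
A singular matrix whose right-hand side is in its column space gives a 1-parameter family of solutions — infinitely many.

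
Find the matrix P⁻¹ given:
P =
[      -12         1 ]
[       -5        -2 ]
det(P) = 29
P⁻¹ =
[    -2/29     -1/29 ]
[     5/29    -12/29 ]

For a 2×2 matrix P = [[a, b], [c, d]] with det(P) ≠ 0, P⁻¹ = (1/det(P)) * [[d, -b], [-c, a]].
det(P) = (-12)*(-2) - (1)*(-5) = 24 + 5 = 29.
P⁻¹ = (1/29) * [[-2, -1], [5, -12]].
Dividing each entry by 29 and reducing:
P⁻¹ =
[    -2/29     -1/29 ]
[     5/29    -12/29 ]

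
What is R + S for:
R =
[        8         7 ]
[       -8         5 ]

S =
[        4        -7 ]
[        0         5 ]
R + S =
[       12         0 ]
[       -8        10 ]

Matrix addition is elementwise: (R+S)[i][j] = R[i][j] + S[i][j].
  (R+S)[0][0] = (8) + (4) = 12
  (R+S)[0][1] = (7) + (-7) = 0
  (R+S)[1][0] = (-8) + (0) = -8
  (R+S)[1][1] = (5) + (5) = 10
R + S =
[       12         0 ]
[       -8        10 ]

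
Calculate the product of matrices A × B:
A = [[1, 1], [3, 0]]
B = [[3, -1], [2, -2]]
[[5, -3], [9, -3]]

Matrix multiplication:
C[0][0] = 1×3 + 1×2 = 5
C[0][1] = 1×-1 + 1×-2 = -3
C[1][0] = 3×3 + 0×2 = 9
C[1][1] = 3×-1 + 0×-2 = -3
Result: [[5, -3], [9, -3]]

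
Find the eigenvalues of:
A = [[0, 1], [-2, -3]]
λ = -2, -1

Solve det(A - λI) = 0. For a 2×2 matrix this is λ² - (trace)λ + det = 0.
trace(A) = 0 - 3 = -3.
det(A) = (0)*(-3) - (1)*(-2) = 0 + 2 = 2.
Characteristic equation: λ² - (-3)λ + (2) = 0.
Discriminant: (-3)² - 4*(2) = 9 - 8 = 1.
Roots: λ = (-3 ± √1) / 2 = -2, -1.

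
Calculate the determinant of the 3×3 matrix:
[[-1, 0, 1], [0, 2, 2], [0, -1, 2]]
-6

Expansion along first row:
det = -1·det([[2,2],[-1,2]]) - 0·det([[0,2],[0,2]]) + 1·det([[0,2],[0,-1]])
    = -1·(2·2 - 2·-1) - 0·(0·2 - 2·0) + 1·(0·-1 - 2·0)
    = -1·6 - 0·0 + 1·0
    = -6 + 0 + 0 = -6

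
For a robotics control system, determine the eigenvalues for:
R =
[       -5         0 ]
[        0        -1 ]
λ = -5, -1

Solve det(R - λI) = 0. For a 2×2 matrix the characteristic equation is λ² - (trace)λ + det = 0.
trace(R) = a + d = -5 - 1 = -6.
det(R) = a*d - b*c = (-5)*(-1) - (0)*(0) = 5 - 0 = 5.
Characteristic equation: λ² - (-6)λ + (5) = 0.
Discriminant = (-6)² - 4*(5) = 36 - 20 = 16.
λ = (-6 ± √16) / 2 = (-6 ± 4) / 2 = -5, -1.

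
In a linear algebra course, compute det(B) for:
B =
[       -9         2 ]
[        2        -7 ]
det(B) = 59

For a 2×2 matrix [[a, b], [c, d]], det = a*d - b*c.
det(B) = (-9)*(-7) - (2)*(2) = 63 - 4 = 59.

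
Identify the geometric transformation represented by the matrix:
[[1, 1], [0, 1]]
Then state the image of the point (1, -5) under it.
horizontal shear with factor 1; image of (1, -5) is (-4, -5)

The matrix [[1, k], [0, 1]] sends (x, y) to (x + 1y, y), leaving the y-coordinate fixed: a horizontal shear.
The matrix [[1, 1], [0, 1]] represents: horizontal shear with factor 1.
Applying it to (1, -5): [1·1 + 1·-5, 0·1 + 1·-5] = (-4, -5).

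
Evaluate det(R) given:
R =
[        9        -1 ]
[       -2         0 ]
det(R) = -2

For a 2×2 matrix [[a, b], [c, d]], det = a*d - b*c.
det(R) = (9)*(0) - (-1)*(-2) = 0 - 2 = -2.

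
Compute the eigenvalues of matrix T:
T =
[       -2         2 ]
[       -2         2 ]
λ = 0, 0

Solve det(T - λI) = 0. For a 2×2 matrix the characteristic equation is λ² - (trace)λ + det = 0.
trace(T) = a + d = -2 + 2 = 0.
det(T) = a*d - b*c = (-2)*(2) - (2)*(-2) = -4 + 4 = 0.
Characteristic equation: λ² - (0)λ + (0) = 0.
Discriminant = (0)² - 4*(0) = 0 - 0 = 0.
λ = (0 ± √0) / 2 = (0 ± 0) / 2 = 0, 0.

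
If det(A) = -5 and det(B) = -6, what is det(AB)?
30

Use the multiplicative property of determinants: det(AB) = det(A)*det(B).
det(AB) = (-5)*(-6) = 30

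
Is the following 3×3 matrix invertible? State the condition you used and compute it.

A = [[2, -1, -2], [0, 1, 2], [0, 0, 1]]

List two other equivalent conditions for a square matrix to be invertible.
Yes, invertible; det(A) = 2 ≠ 0. Equivalent conditions: rank(A) = 3; Ax = 0 has only the trivial solution; 0 is not an eigenvalue; the columns of A are linearly independent.

To check invertibility, compute det(A).
The given matrix is triangular, so det(A) equals the product of its diagonal entries = 2 ≠ 0.
Since det(A) ≠ 0, A is invertible.
Equivalent conditions for a square matrix A to be invertible:
- rank(A) = 3 (full rank).
- The homogeneous system Ax = 0 has only the trivial solution x = 0.
- 0 is not an eigenvalue of A.
- The columns (equivalently rows) of A are linearly independent.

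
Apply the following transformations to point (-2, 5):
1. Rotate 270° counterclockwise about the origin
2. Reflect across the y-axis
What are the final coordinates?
(-5, 2)

Step 1: Rotate 270° → (5, 2)
Step 2: Reflect across the y-axis → (-5, 2)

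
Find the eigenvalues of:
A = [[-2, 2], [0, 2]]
λ = -2, 2

Solve det(A - λI) = 0. For a 2×2 matrix this is λ² - (trace)λ + det = 0.
trace(A) = -2 + 2 = 0.
det(A) = (-2)*(2) - (2)*(0) = -4 - 0 = -4.
Characteristic equation: λ² - (0)λ + (-4) = 0.
Discriminant: (0)² - 4*(-4) = 0 + 16 = 16.
Roots: λ = (0 ± √16) / 2 = -2, 2.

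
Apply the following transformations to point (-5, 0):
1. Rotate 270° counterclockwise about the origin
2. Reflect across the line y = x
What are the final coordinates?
(5, 0)

Step 1: Rotate 270° → (0, 5)
Step 2: Reflect across the line y = x → (5, 0)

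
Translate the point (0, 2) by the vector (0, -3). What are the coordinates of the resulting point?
(0, -1)

Translation by (0, -3):
x' = 0 + 0 = 0
y' = 2 + -3 = -1
Homogeneous matrix: [[1, 0, 0], [0, 1, -3], [0, 0, 1]]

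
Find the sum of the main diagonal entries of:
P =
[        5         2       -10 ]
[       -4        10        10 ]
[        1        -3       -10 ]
tr(P) = 5 + 10 - 10 = 5

The trace of a square matrix is the sum of its diagonal entries.
Diagonal entries of P: P[0][0] = 5, P[1][1] = 10, P[2][2] = -10.
tr(P) = 5 + 10 - 10 = 5.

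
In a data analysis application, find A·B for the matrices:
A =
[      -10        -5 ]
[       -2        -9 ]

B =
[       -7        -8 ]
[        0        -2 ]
AB =
[       70        90 ]
[       14        34 ]

Matrix multiplication: (AB)[i][j] = sum over k of A[i][k] * B[k][j].
  (AB)[0][0] = (-10)*(-7) + (-5)*(0) = 70
  (AB)[0][1] = (-10)*(-8) + (-5)*(-2) = 90
  (AB)[1][0] = (-2)*(-7) + (-9)*(0) = 14
  (AB)[1][1] = (-2)*(-8) + (-9)*(-2) = 34
AB =
[       70        90 ]
[       14        34 ]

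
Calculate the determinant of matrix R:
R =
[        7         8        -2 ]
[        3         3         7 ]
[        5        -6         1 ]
det(R) = 637

Expand along row 0 (cofactor expansion): det(R) = a*(e*i - f*h) - b*(d*i - f*g) + c*(d*h - e*g), where the 3×3 is [[a, b, c], [d, e, f], [g, h, i]].
Minor M_00 = (3)*(1) - (7)*(-6) = 3 + 42 = 45.
Minor M_01 = (3)*(1) - (7)*(5) = 3 - 35 = -32.
Minor M_02 = (3)*(-6) - (3)*(5) = -18 - 15 = -33.
det(R) = (7)*(45) - (8)*(-32) + (-2)*(-33) = 315 + 256 + 66 = 637.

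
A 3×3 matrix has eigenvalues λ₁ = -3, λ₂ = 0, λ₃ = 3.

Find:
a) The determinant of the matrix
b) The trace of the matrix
det = 0, trace = 0

Two standard eigenvalue identities:
- det(A) equals the product of the eigenvalues (counted with multiplicity).
- trace(A) equals the sum of the eigenvalues.
det(A) = (-3)*(0)*(3) = 0.
trace(A) = -3 + 0 + 3 = 0.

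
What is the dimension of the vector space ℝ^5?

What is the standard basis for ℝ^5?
Dimension = 5; standard basis = {e_1, e_2, e_3, e_4, e_5}

ℝ^5 is the space of 5-tuples of real numbers; its dimension is 5.
The standard basis consists of 5 vectors: e_1, e_2, e_3, e_4, e_5, where e_i is the vector with 1 in position i and 0 elsewhere.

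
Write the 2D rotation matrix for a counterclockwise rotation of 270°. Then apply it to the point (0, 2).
R = [[0, 1], [-1, 0]]; R·(0, 2) = (2, 0)

Rotation matrix formula: R(θ) = [[cos θ, -sin θ], [sin θ, cos θ]]
For θ = 270°:
cos(270°) = 0
sin(270°) = -1
R = [[0, 1], [-1, 0]]
Apply to (0, 2): [0·0 + (1)·2, -1·0 + 0·2] = (2, 0)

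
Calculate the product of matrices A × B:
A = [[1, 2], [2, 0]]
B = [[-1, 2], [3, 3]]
[[5, 8], [-2, 4]]

Matrix multiplication:
C[0][0] = 1×-1 + 2×3 = 5
C[0][1] = 1×2 + 2×3 = 8
C[1][0] = 2×-1 + 0×3 = -2
C[1][1] = 2×2 + 0×3 = 4
Result: [[5, 8], [-2, 4]]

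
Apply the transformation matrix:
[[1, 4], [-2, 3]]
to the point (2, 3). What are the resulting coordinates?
(14, 5)

Matrix multiplication:
[[1, 4], [-2, 3]] × [2, 3]ᵀ
= [1×2 + 4×3, -2×2 + 3×3]ᵀ
= [14.0000, 5.0000]ᵀ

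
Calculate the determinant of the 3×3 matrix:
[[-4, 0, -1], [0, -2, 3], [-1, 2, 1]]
34

Expansion along first row:
det = -4·det([[-2,3],[2,1]]) - 0·det([[0,3],[-1,1]]) + -1·det([[0,-2],[-1,2]])
    = -4·(-2·1 - 3·2) - 0·(0·1 - 3·-1) + -1·(0·2 - -2·-1)
    = -4·-8 - 0·3 + -1·-2
    = 32 + 0 + 2 = 34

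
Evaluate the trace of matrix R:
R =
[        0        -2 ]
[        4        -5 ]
tr(R) = 0 - 5 = -5

The trace of a square matrix is the sum of its diagonal entries.
Diagonal entries of R: R[0][0] = 0, R[1][1] = -5.
tr(R) = 0 - 5 = -5.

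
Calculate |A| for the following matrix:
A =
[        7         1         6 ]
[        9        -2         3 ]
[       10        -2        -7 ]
det(A) = 245

Expand along row 0 (cofactor expansion): det(A) = a*(e*i - f*h) - b*(d*i - f*g) + c*(d*h - e*g), where the 3×3 is [[a, b, c], [d, e, f], [g, h, i]].
Minor M_00 = (-2)*(-7) - (3)*(-2) = 14 + 6 = 20.
Minor M_01 = (9)*(-7) - (3)*(10) = -63 - 30 = -93.
Minor M_02 = (9)*(-2) - (-2)*(10) = -18 + 20 = 2.
det(A) = (7)*(20) - (1)*(-93) + (6)*(2) = 140 + 93 + 12 = 245.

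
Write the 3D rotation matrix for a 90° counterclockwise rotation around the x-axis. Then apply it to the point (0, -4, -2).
R = [[1, 0, 0], [0, 0, -1], [0, 1, 0]]; R·(0, -4, -2) = (0, 2, -4)

Rotation matrix for 90° around x-axis:
cos(90°) = 0, sin(90°) = 1
R = [[1, 0, 0], [0, 0, -1], [0, 1, 0]]
Apply to (0, -4, -2): R·[0, -4, -2]ᵀ = (0, 2, -4)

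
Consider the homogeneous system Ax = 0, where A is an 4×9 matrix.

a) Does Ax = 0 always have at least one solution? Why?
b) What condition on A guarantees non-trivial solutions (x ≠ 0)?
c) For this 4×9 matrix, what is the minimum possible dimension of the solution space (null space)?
a) Yes, x = 0 is always a solution. b) When A has linearly dependent columns (rank < n). c) Minimum nullity = 5.

a) x = 0 satisfies A·0 = 0, so the zero vector is always a solution.
b) Non-trivial solutions exist iff the columns of A are linearly dependent, equivalently rank(A) < n (the number of columns).
c) By rank-nullity, rank(A) + nullity(A) = n = 9. Since A has only 4 rows, rank(A) ≤ 4, so nullity(A) ≥ 9 - 4 = 5.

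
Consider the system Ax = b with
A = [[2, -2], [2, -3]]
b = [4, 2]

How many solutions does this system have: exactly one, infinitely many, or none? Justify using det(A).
Exactly one solution

Compute det(A) = (2)*(-3) - (-2)*(2) = -2.
Because det(A) ≠ 0, A is invertible and Ax = b has a unique solution for every b (here x = A⁻¹ b).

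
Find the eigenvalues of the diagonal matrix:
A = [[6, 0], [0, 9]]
λ₁ = 6, λ₂ = 9

The characteristic polynomial of A is det(A - λI) = (6 - λ)(9 - λ) = 0.
The roots are λ = 6 and λ = 9, so the eigenvalues are the diagonal entries.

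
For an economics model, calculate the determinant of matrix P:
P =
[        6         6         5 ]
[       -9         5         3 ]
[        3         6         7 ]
det(P) = 189

Expand along row 0 (cofactor expansion): det(P) = a*(e*i - f*h) - b*(d*i - f*g) + c*(d*h - e*g), where the 3×3 is [[a, b, c], [d, e, f], [g, h, i]].
Minor M_00 = (5)*(7) - (3)*(6) = 35 - 18 = 17.
Minor M_01 = (-9)*(7) - (3)*(3) = -63 - 9 = -72.
Minor M_02 = (-9)*(6) - (5)*(3) = -54 - 15 = -69.
det(P) = (6)*(17) - (6)*(-72) + (5)*(-69) = 102 + 432 - 345 = 189.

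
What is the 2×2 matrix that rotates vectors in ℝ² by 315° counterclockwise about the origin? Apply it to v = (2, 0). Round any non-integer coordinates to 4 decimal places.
R = [[√2/2, √2/2], [-√2/2, √2/2]]; R·v = (1.4142, -1.4142)

A counterclockwise rotation by angle θ in ℝ² has matrix R(θ) = [[cos θ, -sin θ], [sin θ, cos θ]].
For θ = 315°: cos θ = √2/2, sin θ = -√2/2.
R(315°) = [[√2/2, √2/2], [-√2/2, √2/2]].
R·v = [√2/2·2 + (√2/2)·0, -√2/2·2 + √2/2·0] = (1.4142, -1.4142).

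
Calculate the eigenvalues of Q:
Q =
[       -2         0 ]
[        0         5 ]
λ = -2, 5

Solve det(Q - λI) = 0. For a 2×2 matrix the characteristic equation is λ² - (trace)λ + det = 0.
trace(Q) = a + d = -2 + 5 = 3.
det(Q) = a*d - b*c = (-2)*(5) - (0)*(0) = -10 - 0 = -10.
Characteristic equation: λ² - (3)λ + (-10) = 0.
Discriminant = (3)² - 4*(-10) = 9 + 40 = 49.
λ = (3 ± √49) / 2 = (3 ± 7) / 2 = -2, 5.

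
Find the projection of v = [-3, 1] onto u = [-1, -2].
[-1/5, -2/5]

The projection of v onto u is proj_u(v) = ((v·u) / (u·u)) · u.
v·u = (-3)*(-1) + (1)*(-2) = 1.
u·u = (-1)*(-1) + (-2)*(-2) = 5.
coefficient = 1 / 5 = 1/5.
proj_u(v) = 1/5 · [-1, -2] = [-1/5, -2/5].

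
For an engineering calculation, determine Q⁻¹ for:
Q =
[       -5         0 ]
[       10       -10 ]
det(Q) = 50
Q⁻¹ =
[     -1/5         0 ]
[     -1/5     -1/10 ]

For a 2×2 matrix Q = [[a, b], [c, d]] with det(Q) ≠ 0, Q⁻¹ = (1/det(Q)) * [[d, -b], [-c, a]].
det(Q) = (-5)*(-10) - (0)*(10) = 50 - 0 = 50.
Q⁻¹ = (1/50) * [[-10, 0], [-10, -5]].
Dividing each entry by 50 and reducing:
Q⁻¹ =
[     -1/5         0 ]
[     -1/5     -1/10 ]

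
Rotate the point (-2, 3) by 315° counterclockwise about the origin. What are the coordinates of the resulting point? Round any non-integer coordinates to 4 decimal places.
(0.7071, 3.5355)

Rotation matrix R(θ) = [[cos θ, -sin θ], [sin θ, cos θ]]; for θ = 315°:
R = [[√2/2, √2/2], [-√2/2, √2/2]]
Result: R × [-2, 3]ᵀ = [√2/2·-2 + (√2/2)·3, -√2/2·-2 + (√2/2)·3]ᵀ = (0.7071, 3.5355)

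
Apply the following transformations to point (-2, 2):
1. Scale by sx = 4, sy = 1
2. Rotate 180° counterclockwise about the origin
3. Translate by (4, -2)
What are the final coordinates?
(12, -4)

Step 1: Scale → (-8, 2)
Step 2: Rotate 180° → (8, -2)
Step 3: Translate → (12, -4)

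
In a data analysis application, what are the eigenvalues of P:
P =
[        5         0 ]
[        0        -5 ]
λ = -5, 5

Solve det(P - λI) = 0. For a 2×2 matrix the characteristic equation is λ² - (trace)λ + det = 0.
trace(P) = a + d = 5 - 5 = 0.
det(P) = a*d - b*c = (5)*(-5) - (0)*(0) = -25 - 0 = -25.
Characteristic equation: λ² - (0)λ + (-25) = 0.
Discriminant = (0)² - 4*(-25) = 0 + 100 = 100.
λ = (0 ± √100) / 2 = (0 ± 10) / 2 = -5, 5.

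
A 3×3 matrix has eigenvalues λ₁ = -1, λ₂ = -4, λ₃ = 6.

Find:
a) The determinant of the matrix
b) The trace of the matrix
det = 24, trace = 1

Two standard eigenvalue identities:
- det(A) equals the product of the eigenvalues (counted with multiplicity).
- trace(A) equals the sum of the eigenvalues.
det(A) = (-1)*(-4)*(6) = 24.
trace(A) = -1 - 4 + 6 = 1.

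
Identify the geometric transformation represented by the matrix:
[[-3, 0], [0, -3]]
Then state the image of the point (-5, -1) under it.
uniform scaling by factor -3; image of (-5, -1) is (15, 3)

This is a diagonal matrix with equal entries -3, so it scales both axes by the same factor -3.
The matrix [[-3, 0], [0, -3]] represents: uniform scaling by factor -3.
Applying it to (-5, -1): [-3·-5 + 0·-1, 0·-5 + -3·-1] = (15, 3).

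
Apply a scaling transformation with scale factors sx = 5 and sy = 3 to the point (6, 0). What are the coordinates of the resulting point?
(30, 0)

Scaling matrix:
[[5, 0], [0, 3]]
Result: (6 × 5, 0 × 3) = (30, 0)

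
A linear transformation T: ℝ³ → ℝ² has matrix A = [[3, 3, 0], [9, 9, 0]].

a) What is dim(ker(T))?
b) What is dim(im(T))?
dim(ker) = 2, dim(im) = 1

Observe that row 2 = 3 × row 1 (so the rows are linearly dependent).
Thus rank(A) = 1 (only one linearly independent row).
dim(im(T)) = rank(A) = 1.
By the rank-nullity theorem applied to T: ℝ³ → ℝ², rank(A) + nullity(A) = 3 (the domain dimension), so dim(ker(T)) = 3 - 1 = 2.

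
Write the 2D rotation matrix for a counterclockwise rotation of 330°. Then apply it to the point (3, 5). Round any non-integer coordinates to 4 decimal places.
R = [[√3/2, 1/2], [-1/2, √3/2]]; R·(3, 5) = (5.0981, 2.8301)

Rotation matrix formula: R(θ) = [[cos θ, -sin θ], [sin θ, cos θ]]
For θ = 330°:
cos(330°) = √3/2
sin(330°) = -1/2
R = [[√3/2, 1/2], [-1/2, √3/2]]
Apply to (3, 5): [√3/2·3 + (1/2)·5, -1/2·3 + √3/2·5] = (5.0981, 2.8301)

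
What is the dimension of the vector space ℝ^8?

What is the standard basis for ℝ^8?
Dimension = 8; standard basis = {e_1, e_2, e_3, …, e_8}

ℝ^8 is the space of 8-tuples of real numbers; its dimension is 8.
The standard basis consists of 8 vectors: e_1, e_2, e_3, …, e_8, where e_i is the vector with 1 in position i and 0 elsewhere.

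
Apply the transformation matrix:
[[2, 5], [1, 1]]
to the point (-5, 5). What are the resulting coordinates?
(15, 0)

Matrix multiplication:
[[2, 5], [1, 1]] × [-5, 5]ᵀ
= [2×-5 + 5×5, 1×-5 + 1×5]ᵀ
= [15.0000, 0.0000]ᵀ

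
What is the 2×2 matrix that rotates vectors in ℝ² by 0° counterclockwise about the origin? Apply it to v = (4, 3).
R = [[1, 0], [0, 1]]; R·v = (4, 3)

A counterclockwise rotation by angle θ in ℝ² has matrix R(θ) = [[cos θ, -sin θ], [sin θ, cos θ]].
For θ = 0°: cos θ = 1, sin θ = 0.
R(0°) = [[1, 0], [0, 1]].
R·v = [1·4 + (0)·3, 0·4 + 1·3] = (4, 3).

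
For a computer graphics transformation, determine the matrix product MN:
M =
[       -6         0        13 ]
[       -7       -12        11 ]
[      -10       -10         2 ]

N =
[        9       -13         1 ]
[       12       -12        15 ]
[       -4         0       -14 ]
MN =
[     -106        78      -188 ]
[     -251       235      -341 ]
[     -218       250      -188 ]

Matrix multiplication: (MN)[i][j] = sum over k of M[i][k] * N[k][j].
  (MN)[0][0] = (-6)*(9) + (0)*(12) + (13)*(-4) = -106
  (MN)[0][1] = (-6)*(-13) + (0)*(-12) + (13)*(0) = 78
  (MN)[0][2] = (-6)*(1) + (0)*(15) + (13)*(-14) = -188
  (MN)[1][0] = (-7)*(9) + (-12)*(12) + (11)*(-4) = -251
  (MN)[1][1] = (-7)*(-13) + (-12)*(-12) + (11)*(0) = 235
  (MN)[1][2] = (-7)*(1) + (-12)*(15) + (11)*(-14) = -341
  (MN)[2][0] = (-10)*(9) + (-10)*(12) + (2)*(-4) = -218
  (MN)[2][1] = (-10)*(-13) + (-10)*(-12) + (2)*(0) = 250
  (MN)[2][2] = (-10)*(1) + (-10)*(15) + (2)*(-14) = -188
MN =
[     -106        78      -188 ]
[     -251       235      -341 ]
[     -218       250      -188 ]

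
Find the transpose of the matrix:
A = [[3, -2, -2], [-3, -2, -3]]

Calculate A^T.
[[3, -3], [-2, -2], [-2, -3]]

The transpose sends entry (i,j) to (j,i); rows become columns.
Row 0 of A: [3, -2, -2] -> column 0 of A^T.
Row 1 of A: [-3, -2, -3] -> column 1 of A^T.
A^T = [[3, -3], [-2, -2], [-2, -3]]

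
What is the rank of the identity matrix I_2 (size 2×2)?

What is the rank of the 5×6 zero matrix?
rank(I_2) = 2, rank(0) = 0

The identity I_2 has 2 columns that are the standard basis vectors e_1, …, e_2. These are linearly independent, so all 2 columns are pivots and rank(I_2) = 2.
The 5×6 zero matrix has every entry zero, so every row is the zero row and there are no pivots; rank(0) = 0.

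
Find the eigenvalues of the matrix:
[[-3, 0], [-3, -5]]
λ = -5 and λ = -3

Characteristic equation: det(A - λI) = 0
λ² - (trace)λ + (det) = 0
λ² - (-8)λ + (15) = 0
λ² + 8λ + 15 = 0
Solving: λ = -5, -3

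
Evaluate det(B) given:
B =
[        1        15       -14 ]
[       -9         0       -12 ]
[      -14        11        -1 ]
det(B) = 3903

Expand along row 0 (cofactor expansion): det(B) = a*(e*i - f*h) - b*(d*i - f*g) + c*(d*h - e*g), where the 3×3 is [[a, b, c], [d, e, f], [g, h, i]].
Minor M_00 = (0)*(-1) - (-12)*(11) = 0 + 132 = 132.
Minor M_01 = (-9)*(-1) - (-12)*(-14) = 9 - 168 = -159.
Minor M_02 = (-9)*(11) - (0)*(-14) = -99 - 0 = -99.
det(B) = (1)*(132) - (15)*(-159) + (-14)*(-99) = 132 + 2385 + 1386 = 3903.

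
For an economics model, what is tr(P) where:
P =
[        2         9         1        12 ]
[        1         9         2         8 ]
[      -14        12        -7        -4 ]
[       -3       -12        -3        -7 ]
tr(P) = 2 + 9 - 7 - 7 = -3

The trace of a square matrix is the sum of its diagonal entries.
Diagonal entries of P: P[0][0] = 2, P[1][1] = 9, P[2][2] = -7, P[3][3] = -7.
tr(P) = 2 + 9 - 7 - 7 = -3.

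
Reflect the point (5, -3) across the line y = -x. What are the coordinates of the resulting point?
(3, -5)

Reflection across line y = -x: (5, -3) → (3, -5)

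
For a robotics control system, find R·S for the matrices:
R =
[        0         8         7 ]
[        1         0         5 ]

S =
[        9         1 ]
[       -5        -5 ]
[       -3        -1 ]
RS =
[      -61       -47 ]
[       -6        -4 ]

Matrix multiplication: (RS)[i][j] = sum over k of R[i][k] * S[k][j].
  (RS)[0][0] = (0)*(9) + (8)*(-5) + (7)*(-3) = -61
  (RS)[0][1] = (0)*(1) + (8)*(-5) + (7)*(-1) = -47
  (RS)[1][0] = (1)*(9) + (0)*(-5) + (5)*(-3) = -6
  (RS)[1][1] = (1)*(1) + (0)*(-5) + (5)*(-1) = -4
RS =
[      -61       -47 ]
[       -6        -4 ]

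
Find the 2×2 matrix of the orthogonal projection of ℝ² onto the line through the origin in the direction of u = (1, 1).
[[1/2, 1/2], [1/2, 1/2]]

The orthogonal projection onto the line spanned by a nonzero vector u = (a, b) has matrix P = (u uᵀ) / (uᵀ u) = (1/(a² + b²)) · [[a², ab], [ab, b²]].
Here u = (1, 1), so a² + b² = 1 + 1 = 2.
P = (1/2) · [[1, 1], [1, 1]] = [[1/2, 1/2], [1/2, 1/2]].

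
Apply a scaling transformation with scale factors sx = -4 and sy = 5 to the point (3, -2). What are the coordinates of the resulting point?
(-12, -10)

Scaling matrix:
[[-4, 0], [0, 5]]
Result: (3 × -4, -2 × 5) = (-12, -10)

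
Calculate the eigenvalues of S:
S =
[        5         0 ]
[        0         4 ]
λ = 4, 5

Solve det(S - λI) = 0. For a 2×2 matrix the characteristic equation is λ² - (trace)λ + det = 0.
trace(S) = a + d = 5 + 4 = 9.
det(S) = a*d - b*c = (5)*(4) - (0)*(0) = 20 - 0 = 20.
Characteristic equation: λ² - (9)λ + (20) = 0.
Discriminant = (9)² - 4*(20) = 81 - 80 = 1.
λ = (9 ± √1) / 2 = (9 ± 1) / 2 = 4, 5.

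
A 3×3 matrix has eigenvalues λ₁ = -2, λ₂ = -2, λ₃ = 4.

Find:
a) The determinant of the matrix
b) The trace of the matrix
det = 16, trace = 0

Two standard eigenvalue identities:
- det(A) equals the product of the eigenvalues (counted with multiplicity).
- trace(A) equals the sum of the eigenvalues.
det(A) = (-2)*(-2)*(4) = 16.
trace(A) = -2 - 2 + 4 = 0.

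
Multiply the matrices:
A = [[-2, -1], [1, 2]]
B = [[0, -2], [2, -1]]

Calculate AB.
[[-2, 5], [4, -4]]

Each entry (i,j) of AB = sum over k of A[i][k]*B[k][j].
(AB)[0][0] = (-2)*(0) + (-1)*(2) = -2
(AB)[0][1] = (-2)*(-2) + (-1)*(-1) = 5
(AB)[1][0] = (1)*(0) + (2)*(2) = 4
(AB)[1][1] = (1)*(-2) + (2)*(-1) = -4
AB = [[-2, 5], [4, -4]]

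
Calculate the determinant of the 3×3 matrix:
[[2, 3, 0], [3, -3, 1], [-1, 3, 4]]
-69

Expansion along first row:
det = 2·det([[-3,1],[3,4]]) - 3·det([[3,1],[-1,4]]) + 0·det([[3,-3],[-1,3]])
    = 2·(-3·4 - 1·3) - 3·(3·4 - 1·-1) + 0·(3·3 - -3·-1)
    = 2·-15 - 3·13 + 0·6
    = -30 + -39 + 0 = -69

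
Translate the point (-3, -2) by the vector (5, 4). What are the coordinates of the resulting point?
(2, 2)

Translation by (5, 4):
x' = -3 + 5 = 2
y' = -2 + 4 = 2
Homogeneous matrix: [[1, 0, 5], [0, 1, 4], [0, 0, 1]]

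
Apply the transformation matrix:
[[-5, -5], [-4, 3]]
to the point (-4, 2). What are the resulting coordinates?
(10, 22)

Matrix multiplication:
[[-5, -5], [-4, 3]] × [-4, 2]ᵀ
= [-5×-4 + -5×2, -4×-4 + 3×2]ᵀ
= [10.0000, 22.0000]ᵀ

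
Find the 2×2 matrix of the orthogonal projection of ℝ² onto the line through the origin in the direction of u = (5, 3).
[[25/34, 15/34], [15/34, 9/34]]

The orthogonal projection onto the line spanned by a nonzero vector u = (a, b) has matrix P = (u uᵀ) / (uᵀ u) = (1/(a² + b²)) · [[a², ab], [ab, b²]].
Here u = (5, 3), so a² + b² = 25 + 9 = 34.
P = (1/34) · [[25, 15], [15, 9]] = [[25/34, 15/34], [15/34, 9/34]].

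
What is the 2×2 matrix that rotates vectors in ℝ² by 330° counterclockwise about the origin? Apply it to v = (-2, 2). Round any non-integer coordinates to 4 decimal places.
R = [[√3/2, 1/2], [-1/2, √3/2]]; R·v = (-0.7321, 2.7321)

A counterclockwise rotation by angle θ in ℝ² has matrix R(θ) = [[cos θ, -sin θ], [sin θ, cos θ]].
For θ = 330°: cos θ = √3/2, sin θ = -1/2.
R(330°) = [[√3/2, 1/2], [-1/2, √3/2]].
R·v = [√3/2·-2 + (1/2)·2, -1/2·-2 + √3/2·2] = (-0.7321, 2.7321).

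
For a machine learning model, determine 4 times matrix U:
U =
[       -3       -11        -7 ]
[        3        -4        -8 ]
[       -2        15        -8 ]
4U =
[      -12       -44       -28 ]
[       12       -16       -32 ]
[       -8        60       -32 ]

Scalar multiplication is elementwise: (4U)[i][j] = 4 * U[i][j].
  (4U)[0][0] = 4 * (-3) = -12
  (4U)[0][1] = 4 * (-11) = -44
  (4U)[0][2] = 4 * (-7) = -28
  (4U)[1][0] = 4 * (3) = 12
  (4U)[1][1] = 4 * (-4) = -16
  (4U)[1][2] = 4 * (-8) = -32
  (4U)[2][0] = 4 * (-2) = -8
  (4U)[2][1] = 4 * (15) = 60
  (4U)[2][2] = 4 * (-8) = -32
4U =
[      -12       -44       -28 ]
[       12       -16       -32 ]
[       -8        60       -32 ]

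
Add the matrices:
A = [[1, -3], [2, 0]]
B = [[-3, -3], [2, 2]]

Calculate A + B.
[[-2, -6], [4, 2]]

Add corresponding elements:
(1)+(-3)=-2
(-3)+(-3)=-6
(2)+(2)=4
(0)+(2)=2
A + B = [[-2, -6], [4, 2]]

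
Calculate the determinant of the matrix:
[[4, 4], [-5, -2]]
12

For a 2×2 matrix [[a, b], [c, d]], det = ad - bc
det = (4)(-2) - (4)(-5) = -8 - -20 = 12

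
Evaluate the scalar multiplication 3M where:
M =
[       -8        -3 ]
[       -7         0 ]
3M =
[      -24        -9 ]
[      -21         0 ]

Scalar multiplication is elementwise: (3M)[i][j] = 3 * M[i][j].
  (3M)[0][0] = 3 * (-8) = -24
  (3M)[0][1] = 3 * (-3) = -9
  (3M)[1][0] = 3 * (-7) = -21
  (3M)[1][1] = 3 * (0) = 0
3M =
[      -24        -9 ]
[      -21         0 ]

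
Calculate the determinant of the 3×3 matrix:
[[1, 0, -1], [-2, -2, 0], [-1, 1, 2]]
0

Expansion along first row:
det = 1·det([[-2,0],[1,2]]) - 0·det([[-2,0],[-1,2]]) + -1·det([[-2,-2],[-1,1]])
    = 1·(-2·2 - 0·1) - 0·(-2·2 - 0·-1) + -1·(-2·1 - -2·-1)
    = 1·-4 - 0·-4 + -1·-4
    = -4 + 0 + 4 = 0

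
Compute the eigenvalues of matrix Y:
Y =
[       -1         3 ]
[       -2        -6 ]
λ = -4, -3

Solve det(Y - λI) = 0. For a 2×2 matrix the characteristic equation is λ² - (trace)λ + det = 0.
trace(Y) = a + d = -1 - 6 = -7.
det(Y) = a*d - b*c = (-1)*(-6) - (3)*(-2) = 6 + 6 = 12.
Characteristic equation: λ² - (-7)λ + (12) = 0.
Discriminant = (-7)² - 4*(12) = 49 - 48 = 1.
λ = (-7 ± √1) / 2 = (-7 ± 1) / 2 = -4, -3.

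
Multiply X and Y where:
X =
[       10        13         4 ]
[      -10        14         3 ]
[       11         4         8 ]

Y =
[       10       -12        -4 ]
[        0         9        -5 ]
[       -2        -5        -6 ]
XY =
[       92       -23      -129 ]
[     -106       231       -48 ]
[       94      -136      -112 ]

Matrix multiplication: (XY)[i][j] = sum over k of X[i][k] * Y[k][j].
  (XY)[0][0] = (10)*(10) + (13)*(0) + (4)*(-2) = 92
  (XY)[0][1] = (10)*(-12) + (13)*(9) + (4)*(-5) = -23
  (XY)[0][2] = (10)*(-4) + (13)*(-5) + (4)*(-6) = -129
  (XY)[1][0] = (-10)*(10) + (14)*(0) + (3)*(-2) = -106
  (XY)[1][1] = (-10)*(-12) + (14)*(9) + (3)*(-5) = 231
  (XY)[1][2] = (-10)*(-4) + (14)*(-5) + (3)*(-6) = -48
  (XY)[2][0] = (11)*(10) + (4)*(0) + (8)*(-2) = 94
  (XY)[2][1] = (11)*(-12) + (4)*(9) + (8)*(-5) = -136
  (XY)[2][2] = (11)*(-4) + (4)*(-5) + (8)*(-6) = -112
XY =
[       92       -23      -129 ]
[     -106       231       -48 ]
[       94      -136      -112 ]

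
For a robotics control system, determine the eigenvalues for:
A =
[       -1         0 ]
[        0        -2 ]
λ = -2, -1

Solve det(A - λI) = 0. For a 2×2 matrix the characteristic equation is λ² - (trace)λ + det = 0.
trace(A) = a + d = -1 - 2 = -3.
det(A) = a*d - b*c = (-1)*(-2) - (0)*(0) = 2 - 0 = 2.
Characteristic equation: λ² - (-3)λ + (2) = 0.
Discriminant = (-3)² - 4*(2) = 9 - 8 = 1.
λ = (-3 ± √1) / 2 = (-3 ± 1) / 2 = -2, -1.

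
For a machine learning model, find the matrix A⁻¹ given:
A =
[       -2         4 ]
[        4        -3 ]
det(A) = -10
A⁻¹ =
[     3/10       2/5 ]
[      2/5       1/5 ]

For a 2×2 matrix A = [[a, b], [c, d]] with det(A) ≠ 0, A⁻¹ = (1/det(A)) * [[d, -b], [-c, a]].
det(A) = (-2)*(-3) - (4)*(4) = 6 - 16 = -10.
A⁻¹ = (1/-10) * [[-3, -4], [-4, -2]].
Dividing each entry by -10 and reducing:
A⁻¹ =
[     3/10       2/5 ]
[      2/5       1/5 ]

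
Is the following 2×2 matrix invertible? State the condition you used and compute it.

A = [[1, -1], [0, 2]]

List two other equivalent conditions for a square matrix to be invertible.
Yes, invertible; det(A) = 2 ≠ 0. Equivalent conditions: rank(A) = 2; Ax = 0 has only the trivial solution; 0 is not an eigenvalue; the columns of A are linearly independent.

To check invertibility, compute det(A).
The given matrix is triangular, so det(A) equals the product of its diagonal entries = 2 ≠ 0.
Since det(A) ≠ 0, A is invertible.
Equivalent conditions for a square matrix A to be invertible:
- rank(A) = 2 (full rank).
- The homogeneous system Ax = 0 has only the trivial solution x = 0.
- 0 is not an eigenvalue of A.
- The columns (equivalently rows) of A are linearly independent.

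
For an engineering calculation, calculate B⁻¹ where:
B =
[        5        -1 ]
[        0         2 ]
det(B) = 10
B⁻¹ =
[      1/5      1/10 ]
[        0       1/2 ]

For a 2×2 matrix B = [[a, b], [c, d]] with det(B) ≠ 0, B⁻¹ = (1/det(B)) * [[d, -b], [-c, a]].
det(B) = (5)*(2) - (-1)*(0) = 10 - 0 = 10.
B⁻¹ = (1/10) * [[2, 1], [0, 5]].
Dividing each entry by 10 and reducing:
B⁻¹ =
[      1/5      1/10 ]
[        0       1/2 ]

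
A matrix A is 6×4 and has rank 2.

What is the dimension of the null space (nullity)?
2

The rank-nullity theorem for an m×n matrix states:
rank(A) + nullity(A) = n (the number of columns).
Here n = 4 and rank(A) = 2, so nullity(A) = 4 - 2 = 2.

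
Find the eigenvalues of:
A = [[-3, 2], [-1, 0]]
λ = -2, -1

Solve det(A - λI) = 0. For a 2×2 matrix this is λ² - (trace)λ + det = 0.
trace(A) = -3 + 0 = -3.
det(A) = (-3)*(0) - (2)*(-1) = 0 + 2 = 2.
Characteristic equation: λ² - (-3)λ + (2) = 0.
Discriminant: (-3)² - 4*(2) = 9 - 8 = 1.
Roots: λ = (-3 ± √1) / 2 = -2, -1.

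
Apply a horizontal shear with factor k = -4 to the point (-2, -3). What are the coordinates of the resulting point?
(10, -3)

Shear matrix for horizontal shear with factor k = -4:
[[1, -4], [0, 1]]
Result: (-2, -3) → (10, -3)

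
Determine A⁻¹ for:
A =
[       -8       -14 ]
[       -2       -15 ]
det(A) = 92
A⁻¹ =
[   -15/92      7/46 ]
[     1/46     -2/23 ]

For a 2×2 matrix A = [[a, b], [c, d]] with det(A) ≠ 0, A⁻¹ = (1/det(A)) * [[d, -b], [-c, a]].
det(A) = (-8)*(-15) - (-14)*(-2) = 120 - 28 = 92.
A⁻¹ = (1/92) * [[-15, 14], [2, -8]].
Dividing each entry by 92 and reducing:
A⁻¹ =
[   -15/92      7/46 ]
[     1/46     -2/23 ]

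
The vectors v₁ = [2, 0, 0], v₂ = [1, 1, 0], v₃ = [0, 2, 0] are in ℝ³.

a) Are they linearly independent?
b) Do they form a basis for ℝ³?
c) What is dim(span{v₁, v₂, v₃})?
Not independent, not a basis, dim(span) = 2

Check whether v₃ can be written as a linear combination of v₁ and v₂.
v₃ = (-1)·v₁ + (2)·v₂ = [0, 2, 0], so the three vectors are linearly dependent.
Thus they do not form a basis for ℝ³, and dim(span{v₁, v₂, v₃}) = 2 (spanned by v₁ and v₂).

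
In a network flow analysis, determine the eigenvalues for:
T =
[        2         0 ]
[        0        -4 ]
λ = -4, 2

Solve det(T - λI) = 0. For a 2×2 matrix the characteristic equation is λ² - (trace)λ + det = 0.
trace(T) = a + d = 2 - 4 = -2.
det(T) = a*d - b*c = (2)*(-4) - (0)*(0) = -8 - 0 = -8.
Characteristic equation: λ² - (-2)λ + (-8) = 0.
Discriminant = (-2)² - 4*(-8) = 4 + 32 = 36.
λ = (-2 ± √36) / 2 = (-2 ± 6) / 2 = -4, 2.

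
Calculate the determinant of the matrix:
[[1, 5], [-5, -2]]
23

For a 2×2 matrix [[a, b], [c, d]], det = ad - bc
det = (1)(-2) - (5)(-5) = -2 - -25 = 23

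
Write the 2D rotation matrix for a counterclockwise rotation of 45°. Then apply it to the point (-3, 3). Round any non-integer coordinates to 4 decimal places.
R = [[√2/2, -√2/2], [√2/2, √2/2]]; R·(-3, 3) = (-4.2426, 0.0000)

Rotation matrix formula: R(θ) = [[cos θ, -sin θ], [sin θ, cos θ]]
For θ = 45°:
cos(45°) = √2/2
sin(45°) = √2/2
R = [[√2/2, -√2/2], [√2/2, √2/2]]
Apply to (-3, 3): [√2/2·-3 + (-√2/2)·3, √2/2·-3 + √2/2·3] = (-4.2426, 0.0000)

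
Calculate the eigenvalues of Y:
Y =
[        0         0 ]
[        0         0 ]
λ = 0, 0

Solve det(Y - λI) = 0. For a 2×2 matrix the characteristic equation is λ² - (trace)λ + det = 0.
trace(Y) = a + d = 0 + 0 = 0.
det(Y) = a*d - b*c = (0)*(0) - (0)*(0) = 0 - 0 = 0.
Characteristic equation: λ² - (0)λ + (0) = 0.
Discriminant = (0)² - 4*(0) = 0 - 0 = 0.
λ = (0 ± √0) / 2 = (0 ± 0) / 2 = 0, 0.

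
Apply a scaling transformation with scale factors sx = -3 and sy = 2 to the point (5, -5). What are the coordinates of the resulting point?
(-15, -10)

Scaling matrix:
[[-3, 0], [0, 2]]
Result: (5 × -3, -5 × 2) = (-15, -10)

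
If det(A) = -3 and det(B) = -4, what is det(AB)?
12

Use the multiplicative property of determinants: det(AB) = det(A)*det(B).
det(AB) = (-3)*(-4) = 12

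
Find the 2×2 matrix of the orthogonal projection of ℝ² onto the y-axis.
[[0, 0], [0, 1]]

The orthogonal projection onto the line spanned by a nonzero vector u = (a, b) has matrix P = (u uᵀ) / (uᵀ u) = (1/(a² + b²)) · [[a², ab], [ab, b²]].
Here u = (0, 1), so a² + b² = 0 + 1 = 1.
P = (1/1) · [[0, 0], [0, 1]] = [[0, 0], [0, 1]].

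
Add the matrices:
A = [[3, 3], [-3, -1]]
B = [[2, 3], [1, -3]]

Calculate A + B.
[[5, 6], [-2, -4]]

Add corresponding elements:
(3)+(2)=5
(3)+(3)=6
(-3)+(1)=-2
(-1)+(-3)=-4
A + B = [[5, 6], [-2, -4]]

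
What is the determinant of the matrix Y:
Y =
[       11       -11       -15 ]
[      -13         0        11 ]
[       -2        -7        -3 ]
det(Y) = 153

Expand along row 0 (cofactor expansion): det(Y) = a*(e*i - f*h) - b*(d*i - f*g) + c*(d*h - e*g), where the 3×3 is [[a, b, c], [d, e, f], [g, h, i]].
Minor M_00 = (0)*(-3) - (11)*(-7) = 0 + 77 = 77.
Minor M_01 = (-13)*(-3) - (11)*(-2) = 39 + 22 = 61.
Minor M_02 = (-13)*(-7) - (0)*(-2) = 91 - 0 = 91.
det(Y) = (11)*(77) - (-11)*(61) + (-15)*(91) = 847 + 671 - 1365 = 153.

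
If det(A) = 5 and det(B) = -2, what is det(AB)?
-10

Use the multiplicative property of determinants: det(AB) = det(A)*det(B).
det(AB) = (5)*(-2) = -10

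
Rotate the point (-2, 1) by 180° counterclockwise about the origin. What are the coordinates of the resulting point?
(2, -1)

Rotation matrix R(θ) = [[cos θ, -sin θ], [sin θ, cos θ]]; for θ = 180°:
R = [[-1, 0], [0, -1]]
Result: R × [-2, 1]ᵀ = [-1·-2 + (0)·1, 0·-2 + (-1)·1]ᵀ = (2, -1)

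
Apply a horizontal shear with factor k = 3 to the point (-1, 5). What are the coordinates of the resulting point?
(14, 5)

Shear matrix for horizontal shear with factor k = 3:
[[1, 3], [0, 1]]
Result: (-1, 5) → (14, 5)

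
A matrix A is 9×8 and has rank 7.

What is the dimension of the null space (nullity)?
1

The rank-nullity theorem for an m×n matrix states:
rank(A) + nullity(A) = n (the number of columns).
Here n = 8 and rank(A) = 7, so nullity(A) = 8 - 7 = 1.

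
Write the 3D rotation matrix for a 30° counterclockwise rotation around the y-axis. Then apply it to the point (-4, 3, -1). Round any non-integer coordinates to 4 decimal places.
R = [[√3/2, 0, 1/2], [0, 1, 0], [-1/2, 0, √3/2]]; R·(-4, 3, -1) = (-3.9641, 3.0000, 1.1340)

Rotation matrix for 30° around y-axis:
cos(30°) = √3/2, sin(30°) = 1/2
R = [[√3/2, 0, 1/2], [0, 1, 0], [-1/2, 0, √3/2]]
Apply to (-4, 3, -1): R·[-4, 3, -1]ᵀ = (-3.9641, 3.0000, 1.1340)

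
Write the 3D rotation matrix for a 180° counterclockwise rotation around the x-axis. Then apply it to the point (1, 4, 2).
R = [[1, 0, 0], [0, -1, 0], [0, 0, -1]]; R·(1, 4, 2) = (1, -4, -2)

Rotation matrix for 180° around x-axis:
cos(180°) = -1, sin(180°) = 0
R = [[1, 0, 0], [0, -1, 0], [0, 0, -1]]
Apply to (1, 4, 2): R·[1, 4, 2]ᵀ = (1, -4, -2)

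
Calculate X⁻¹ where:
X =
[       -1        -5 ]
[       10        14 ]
det(X) = 36
X⁻¹ =
[     7/18      5/36 ]
[    -5/18     -1/36 ]

For a 2×2 matrix X = [[a, b], [c, d]] with det(X) ≠ 0, X⁻¹ = (1/det(X)) * [[d, -b], [-c, a]].
det(X) = (-1)*(14) - (-5)*(10) = -14 + 50 = 36.
X⁻¹ = (1/36) * [[14, 5], [-10, -1]].
Dividing each entry by 36 and reducing:
X⁻¹ =
[     7/18      5/36 ]
[    -5/18     -1/36 ]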